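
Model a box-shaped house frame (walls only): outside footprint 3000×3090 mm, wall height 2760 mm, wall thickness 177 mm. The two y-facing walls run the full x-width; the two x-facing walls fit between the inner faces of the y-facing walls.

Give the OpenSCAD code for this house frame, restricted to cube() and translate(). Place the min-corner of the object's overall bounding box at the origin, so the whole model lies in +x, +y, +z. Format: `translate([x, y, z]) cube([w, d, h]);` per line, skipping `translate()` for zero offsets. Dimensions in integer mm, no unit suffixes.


cube([3000, 177, 2760]);
translate([0, 2913, 0]) cube([3000, 177, 2760]);
translate([0, 177, 0]) cube([177, 2736, 2760]);
translate([2823, 177, 0]) cube([177, 2736, 2760]);


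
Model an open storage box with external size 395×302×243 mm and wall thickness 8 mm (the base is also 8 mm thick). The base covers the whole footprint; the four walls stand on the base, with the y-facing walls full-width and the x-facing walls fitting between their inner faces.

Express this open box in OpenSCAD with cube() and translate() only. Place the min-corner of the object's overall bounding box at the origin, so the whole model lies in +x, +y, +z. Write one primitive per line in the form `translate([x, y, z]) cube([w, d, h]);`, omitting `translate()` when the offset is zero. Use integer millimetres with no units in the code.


cube([395, 302, 8]);
translate([0, 0, 8]) cube([395, 8, 235]);
translate([0, 294, 8]) cube([395, 8, 235]);
translate([0, 8, 8]) cube([8, 286, 235]);
translate([387, 8, 8]) cube([8, 286, 235]);


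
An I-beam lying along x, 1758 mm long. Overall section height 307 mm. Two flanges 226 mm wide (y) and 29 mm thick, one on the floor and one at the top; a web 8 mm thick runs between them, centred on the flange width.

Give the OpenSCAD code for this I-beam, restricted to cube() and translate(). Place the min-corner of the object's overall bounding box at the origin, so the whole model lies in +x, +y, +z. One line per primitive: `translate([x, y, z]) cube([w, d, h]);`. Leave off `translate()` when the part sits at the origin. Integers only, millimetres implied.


cube([1758, 226, 29]);
translate([0, 109, 29]) cube([1758, 8, 249]);
translate([0, 0, 278]) cube([1758, 226, 29]);


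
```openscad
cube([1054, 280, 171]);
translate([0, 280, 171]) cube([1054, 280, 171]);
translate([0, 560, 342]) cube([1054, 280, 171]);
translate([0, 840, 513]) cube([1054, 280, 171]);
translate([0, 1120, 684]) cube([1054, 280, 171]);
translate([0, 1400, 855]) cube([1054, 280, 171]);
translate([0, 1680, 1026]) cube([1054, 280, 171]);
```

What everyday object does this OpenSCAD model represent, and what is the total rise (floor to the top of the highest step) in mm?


A staircase. The total rise is 1197 mm.

7 identical blocks, each offset up and back from the previous — a staircase. Each step is 171 mm tall and there are 7 of them, so the total rise is 7 × 171 = 1197 mm.


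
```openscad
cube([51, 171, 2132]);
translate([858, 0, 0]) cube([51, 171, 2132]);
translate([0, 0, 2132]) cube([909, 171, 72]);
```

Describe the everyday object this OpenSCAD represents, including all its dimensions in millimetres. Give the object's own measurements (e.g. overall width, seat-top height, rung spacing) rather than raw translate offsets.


A door frame. The clear opening is 807 mm wide and 2132 mm high. Two 51 mm wide jambs, 171 mm deep, stand either side of the opening from the floor to the top of the opening. A 72 mm thick head sits across the top of both jambs, spanning the full outside width of the frame.


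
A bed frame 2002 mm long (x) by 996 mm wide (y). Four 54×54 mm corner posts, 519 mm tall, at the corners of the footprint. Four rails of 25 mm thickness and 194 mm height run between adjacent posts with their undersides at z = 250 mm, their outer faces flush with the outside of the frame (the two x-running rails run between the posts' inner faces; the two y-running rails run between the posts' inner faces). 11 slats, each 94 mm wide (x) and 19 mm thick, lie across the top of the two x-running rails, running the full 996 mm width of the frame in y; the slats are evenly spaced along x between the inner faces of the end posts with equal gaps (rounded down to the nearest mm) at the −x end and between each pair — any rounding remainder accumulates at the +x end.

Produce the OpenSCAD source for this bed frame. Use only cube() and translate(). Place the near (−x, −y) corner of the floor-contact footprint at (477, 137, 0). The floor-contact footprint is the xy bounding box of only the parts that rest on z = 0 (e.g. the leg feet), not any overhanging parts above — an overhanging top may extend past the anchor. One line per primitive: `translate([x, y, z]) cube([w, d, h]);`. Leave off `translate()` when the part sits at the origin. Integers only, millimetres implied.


// slat z = rail_z + rail_h = 250 + 194 = 444
// slat gap = ⌊(1894 − 11·94) / 12⌋ = 71
translate([477, 137, 0]) cube([54, 54, 519]);
translate([477, 1079, 0]) cube([54, 54, 519]);
translate([2425, 137, 0]) cube([54, 54, 519]);
translate([2425, 1079, 0]) cube([54, 54, 519]);
translate([531, 137, 250]) cube([1894, 25, 194]);
translate([531, 1108, 250]) cube([1894, 25, 194]);
translate([477, 191, 250]) cube([25, 888, 194]);
translate([2454, 191, 250]) cube([25, 888, 194]);
translate([602, 137, 444]) cube([94, 996, 19]);
translate([767, 137, 444]) cube([94, 996, 19]);
translate([932, 137, 444]) cube([94, 996, 19]);
translate([1097, 137, 444]) cube([94, 996, 19]);
translate([1262, 137, 444]) cube([94, 996, 19]);
translate([1427, 137, 444]) cube([94, 996, 19]);
translate([1592, 137, 444]) cube([94, 996, 19]);
translate([1757, 137, 444]) cube([94, 996, 19]);
translate([1922, 137, 444]) cube([94, 996, 19]);
translate([2087, 137, 444]) cube([94, 996, 19]);
translate([2252, 137, 444]) cube([94, 996, 19]);


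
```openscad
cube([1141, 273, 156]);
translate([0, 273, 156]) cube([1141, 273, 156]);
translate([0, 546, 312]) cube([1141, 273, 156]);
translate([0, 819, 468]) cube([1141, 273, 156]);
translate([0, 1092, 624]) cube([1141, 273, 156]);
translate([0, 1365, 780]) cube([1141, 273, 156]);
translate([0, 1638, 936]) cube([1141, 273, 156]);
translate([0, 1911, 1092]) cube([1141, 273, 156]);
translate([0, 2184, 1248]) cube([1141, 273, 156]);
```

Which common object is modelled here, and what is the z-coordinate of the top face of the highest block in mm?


A staircase. The total rise is 1404 mm.

9 identical blocks, each offset up and back from the previous — a staircase. Each step is 156 mm tall and there are 9 of them, so the total rise is 9 × 156 = 1404 mm.


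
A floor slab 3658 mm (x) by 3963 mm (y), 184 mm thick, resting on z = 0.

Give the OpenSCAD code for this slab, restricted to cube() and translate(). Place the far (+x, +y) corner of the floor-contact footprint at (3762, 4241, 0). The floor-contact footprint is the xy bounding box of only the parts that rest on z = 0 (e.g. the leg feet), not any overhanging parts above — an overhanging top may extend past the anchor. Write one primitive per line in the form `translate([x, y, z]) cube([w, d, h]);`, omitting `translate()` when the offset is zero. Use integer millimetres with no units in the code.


translate([104, 278, 0]) cube([3658, 3963, 184]);


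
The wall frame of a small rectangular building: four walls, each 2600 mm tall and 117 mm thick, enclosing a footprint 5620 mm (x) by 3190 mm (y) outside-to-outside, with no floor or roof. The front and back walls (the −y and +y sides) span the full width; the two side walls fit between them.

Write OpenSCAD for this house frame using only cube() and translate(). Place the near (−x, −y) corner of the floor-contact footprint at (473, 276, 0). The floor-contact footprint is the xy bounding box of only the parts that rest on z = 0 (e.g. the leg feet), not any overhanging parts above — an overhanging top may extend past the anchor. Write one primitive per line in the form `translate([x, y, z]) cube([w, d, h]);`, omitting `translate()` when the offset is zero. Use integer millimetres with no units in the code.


translate([473, 276, 0]) cube([5620, 117, 2600]);
translate([473, 3349, 0]) cube([5620, 117, 2600]);
translate([473, 393, 0]) cube([117, 2956, 2600]);
translate([5976, 393, 0]) cube([117, 2956, 2600]);


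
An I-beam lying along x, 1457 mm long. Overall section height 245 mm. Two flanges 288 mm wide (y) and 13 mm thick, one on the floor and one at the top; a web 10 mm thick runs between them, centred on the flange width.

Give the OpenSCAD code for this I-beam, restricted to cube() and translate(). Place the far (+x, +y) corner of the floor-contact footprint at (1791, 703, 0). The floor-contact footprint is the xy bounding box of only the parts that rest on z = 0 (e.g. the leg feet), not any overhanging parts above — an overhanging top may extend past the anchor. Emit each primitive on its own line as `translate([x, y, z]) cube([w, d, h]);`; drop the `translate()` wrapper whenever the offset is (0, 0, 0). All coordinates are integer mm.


translate([334, 415, 0]) cube([1457, 288, 13]);
translate([334, 554, 13]) cube([1457, 10, 219]);
translate([334, 415, 232]) cube([1457, 288, 13]);


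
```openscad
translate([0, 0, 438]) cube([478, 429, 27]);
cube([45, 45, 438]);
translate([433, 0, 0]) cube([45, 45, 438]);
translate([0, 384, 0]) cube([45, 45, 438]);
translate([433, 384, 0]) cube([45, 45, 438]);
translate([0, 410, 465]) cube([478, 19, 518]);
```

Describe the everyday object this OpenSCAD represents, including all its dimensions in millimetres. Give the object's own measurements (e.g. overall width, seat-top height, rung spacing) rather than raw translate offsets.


A chair. The seat is a 478×429×27 mm slab with its top at z = 465 mm, on four 45×45 mm corner legs (flush with the seat edges, standing on z = 0). A flat backrest 19 mm thick, 518 mm tall, spans the full seat width and rises from the seat top along its +y edge, rear face flush with the rear of the seat.


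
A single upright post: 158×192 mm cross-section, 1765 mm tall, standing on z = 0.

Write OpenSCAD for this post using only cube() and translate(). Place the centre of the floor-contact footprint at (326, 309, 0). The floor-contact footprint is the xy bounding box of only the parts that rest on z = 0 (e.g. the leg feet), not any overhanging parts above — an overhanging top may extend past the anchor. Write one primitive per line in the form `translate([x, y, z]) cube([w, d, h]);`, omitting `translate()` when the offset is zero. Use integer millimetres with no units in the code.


translate([247, 213, 0]) cube([158, 192, 1765]);


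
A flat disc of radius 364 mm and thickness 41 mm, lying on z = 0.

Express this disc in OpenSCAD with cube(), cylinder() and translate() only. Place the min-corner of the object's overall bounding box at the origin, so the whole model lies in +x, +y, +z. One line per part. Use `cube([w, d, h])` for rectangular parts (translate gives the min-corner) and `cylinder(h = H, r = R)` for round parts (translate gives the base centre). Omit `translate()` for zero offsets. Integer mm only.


translate([364, 364, 0]) cylinder(h = 41, r = 364);


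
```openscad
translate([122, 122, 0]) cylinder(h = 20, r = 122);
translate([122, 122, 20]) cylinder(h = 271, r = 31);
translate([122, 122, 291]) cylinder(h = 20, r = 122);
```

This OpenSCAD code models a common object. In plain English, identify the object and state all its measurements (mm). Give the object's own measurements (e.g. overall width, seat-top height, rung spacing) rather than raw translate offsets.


A spool: two coaxial disc flanges of radius 122 mm and thickness 20 mm, joined by a core cylinder of radius 31 mm and height 271 mm. The lower flange rests on z = 0 and the three cylinders share a vertical axis.


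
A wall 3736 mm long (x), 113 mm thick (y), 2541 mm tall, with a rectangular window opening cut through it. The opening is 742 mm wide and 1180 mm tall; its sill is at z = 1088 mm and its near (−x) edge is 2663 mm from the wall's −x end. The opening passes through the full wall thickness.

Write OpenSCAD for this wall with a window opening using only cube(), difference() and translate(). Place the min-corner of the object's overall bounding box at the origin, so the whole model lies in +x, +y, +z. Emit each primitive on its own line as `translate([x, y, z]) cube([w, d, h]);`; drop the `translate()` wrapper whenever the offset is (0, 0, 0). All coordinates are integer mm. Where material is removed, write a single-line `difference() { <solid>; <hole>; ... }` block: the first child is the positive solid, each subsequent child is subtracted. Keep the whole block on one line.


difference() { cube([3736, 113, 2541]); translate([2663, 0, 1088]) cube([742, 113, 1180]); }


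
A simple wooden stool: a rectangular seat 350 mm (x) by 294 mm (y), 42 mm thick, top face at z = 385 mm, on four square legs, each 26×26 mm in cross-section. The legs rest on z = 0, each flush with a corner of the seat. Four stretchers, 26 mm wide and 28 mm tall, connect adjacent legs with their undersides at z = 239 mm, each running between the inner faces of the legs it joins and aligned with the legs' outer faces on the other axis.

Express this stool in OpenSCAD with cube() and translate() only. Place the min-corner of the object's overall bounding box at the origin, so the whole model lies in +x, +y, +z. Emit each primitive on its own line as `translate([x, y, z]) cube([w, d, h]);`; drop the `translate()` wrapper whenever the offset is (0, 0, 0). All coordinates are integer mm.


translate([0, 0, 343]) cube([350, 294, 42]);
cube([26, 26, 343]);
translate([324, 0, 0]) cube([26, 26, 343]);
translate([0, 268, 0]) cube([26, 26, 343]);
translate([324, 268, 0]) cube([26, 26, 343]);
translate([26, 0, 239]) cube([298, 26, 28]);
translate([26, 268, 239]) cube([298, 26, 28]);
translate([0, 26, 239]) cube([26, 242, 28]);
translate([324, 26, 239]) cube([26, 242, 28]);


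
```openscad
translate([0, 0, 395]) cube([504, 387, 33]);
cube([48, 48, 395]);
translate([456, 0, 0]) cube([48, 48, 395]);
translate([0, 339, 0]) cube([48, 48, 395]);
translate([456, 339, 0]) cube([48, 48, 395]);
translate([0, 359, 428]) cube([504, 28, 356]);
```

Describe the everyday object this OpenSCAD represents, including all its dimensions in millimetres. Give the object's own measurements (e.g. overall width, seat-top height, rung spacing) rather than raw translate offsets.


A chair. The seat is a 504×387×33 mm slab with its top at z = 428 mm, on four 48×48 mm corner legs (flush with the seat edges, standing on z = 0). A flat backrest 28 mm thick, 356 mm tall, spans the full seat width and rises from the seat top along its +y edge, rear face flush with the rear of the seat.


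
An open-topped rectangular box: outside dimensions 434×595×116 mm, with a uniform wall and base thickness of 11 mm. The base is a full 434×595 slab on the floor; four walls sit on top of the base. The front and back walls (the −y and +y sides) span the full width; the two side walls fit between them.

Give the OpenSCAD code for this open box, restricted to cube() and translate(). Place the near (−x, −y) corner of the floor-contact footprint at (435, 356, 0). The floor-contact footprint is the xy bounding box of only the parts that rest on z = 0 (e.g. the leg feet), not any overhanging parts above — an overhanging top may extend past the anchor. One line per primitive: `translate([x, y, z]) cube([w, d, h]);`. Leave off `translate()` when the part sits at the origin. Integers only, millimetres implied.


translate([435, 356, 0]) cube([434, 595, 11]);
translate([435, 356, 11]) cube([434, 11, 105]);
translate([435, 940, 11]) cube([434, 11, 105]);
translate([435, 367, 11]) cube([11, 573, 105]);
translate([858, 367, 11]) cube([11, 573, 105]);


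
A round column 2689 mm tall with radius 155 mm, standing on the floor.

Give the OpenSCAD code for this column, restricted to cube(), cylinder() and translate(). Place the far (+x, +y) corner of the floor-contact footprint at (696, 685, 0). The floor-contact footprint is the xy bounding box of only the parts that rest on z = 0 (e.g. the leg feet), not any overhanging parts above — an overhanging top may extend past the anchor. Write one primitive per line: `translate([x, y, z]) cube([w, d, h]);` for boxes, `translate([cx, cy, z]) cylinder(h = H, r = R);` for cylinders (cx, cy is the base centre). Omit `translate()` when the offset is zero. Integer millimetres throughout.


translate([541, 530, 0]) cylinder(h = 2689, r = 155);


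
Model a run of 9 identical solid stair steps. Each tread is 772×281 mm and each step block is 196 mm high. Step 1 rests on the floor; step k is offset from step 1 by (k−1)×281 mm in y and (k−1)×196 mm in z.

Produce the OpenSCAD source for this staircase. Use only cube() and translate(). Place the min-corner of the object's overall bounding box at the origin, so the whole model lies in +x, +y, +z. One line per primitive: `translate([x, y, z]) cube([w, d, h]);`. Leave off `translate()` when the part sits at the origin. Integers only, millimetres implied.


cube([772, 281, 196]);
translate([0, 281, 196]) cube([772, 281, 196]);
translate([0, 562, 392]) cube([772, 281, 196]);
translate([0, 843, 588]) cube([772, 281, 196]);
translate([0, 1124, 784]) cube([772, 281, 196]);
translate([0, 1405, 980]) cube([772, 281, 196]);
translate([0, 1686, 1176]) cube([772, 281, 196]);
translate([0, 1967, 1372]) cube([772, 281, 196]);
translate([0, 2248, 1568]) cube([772, 281, 196]);


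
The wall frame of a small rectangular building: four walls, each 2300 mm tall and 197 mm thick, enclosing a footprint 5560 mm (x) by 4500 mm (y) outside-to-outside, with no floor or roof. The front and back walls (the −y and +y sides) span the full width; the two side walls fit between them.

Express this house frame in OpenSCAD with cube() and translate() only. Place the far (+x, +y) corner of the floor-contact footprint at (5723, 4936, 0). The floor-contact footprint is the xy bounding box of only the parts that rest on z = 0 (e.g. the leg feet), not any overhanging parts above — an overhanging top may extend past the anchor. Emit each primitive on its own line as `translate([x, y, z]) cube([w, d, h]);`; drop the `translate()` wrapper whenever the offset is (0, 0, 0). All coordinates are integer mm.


translate([163, 436, 0]) cube([5560, 197, 2300]);
translate([163, 4739, 0]) cube([5560, 197, 2300]);
translate([163, 633, 0]) cube([197, 4106, 2300]);
translate([5526, 633, 0]) cube([197, 4106, 2300]);


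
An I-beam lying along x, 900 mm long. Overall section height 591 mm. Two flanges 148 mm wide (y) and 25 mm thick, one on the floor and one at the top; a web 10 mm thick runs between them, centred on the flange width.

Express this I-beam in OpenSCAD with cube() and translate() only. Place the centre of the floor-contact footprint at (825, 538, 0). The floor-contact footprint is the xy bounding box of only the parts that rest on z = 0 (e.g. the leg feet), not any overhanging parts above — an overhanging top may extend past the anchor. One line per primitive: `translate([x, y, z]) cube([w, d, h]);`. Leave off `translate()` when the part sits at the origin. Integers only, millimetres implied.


translate([375, 464, 0]) cube([900, 148, 25]);
translate([375, 533, 25]) cube([900, 10, 541]);
translate([375, 464, 566]) cube([900, 148, 25]);


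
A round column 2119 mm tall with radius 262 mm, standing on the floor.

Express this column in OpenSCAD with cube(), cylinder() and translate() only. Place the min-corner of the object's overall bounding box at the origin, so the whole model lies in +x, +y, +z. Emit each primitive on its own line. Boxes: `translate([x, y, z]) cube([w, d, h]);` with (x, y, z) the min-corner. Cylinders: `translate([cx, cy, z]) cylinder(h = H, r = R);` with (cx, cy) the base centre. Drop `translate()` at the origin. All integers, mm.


translate([262, 262, 0]) cylinder(h = 2119, r = 262);


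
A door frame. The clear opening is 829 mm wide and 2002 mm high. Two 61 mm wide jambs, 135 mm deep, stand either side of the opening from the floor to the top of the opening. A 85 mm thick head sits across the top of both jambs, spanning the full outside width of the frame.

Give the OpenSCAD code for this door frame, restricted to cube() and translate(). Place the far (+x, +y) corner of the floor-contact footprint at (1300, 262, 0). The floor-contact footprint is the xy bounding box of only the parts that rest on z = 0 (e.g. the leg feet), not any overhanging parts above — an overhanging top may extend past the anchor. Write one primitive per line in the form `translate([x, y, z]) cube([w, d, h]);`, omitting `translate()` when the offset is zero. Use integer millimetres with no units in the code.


translate([349, 127, 0]) cube([61, 135, 2002]);
translate([1239, 127, 0]) cube([61, 135, 2002]);
translate([349, 127, 2002]) cube([951, 135, 85]);


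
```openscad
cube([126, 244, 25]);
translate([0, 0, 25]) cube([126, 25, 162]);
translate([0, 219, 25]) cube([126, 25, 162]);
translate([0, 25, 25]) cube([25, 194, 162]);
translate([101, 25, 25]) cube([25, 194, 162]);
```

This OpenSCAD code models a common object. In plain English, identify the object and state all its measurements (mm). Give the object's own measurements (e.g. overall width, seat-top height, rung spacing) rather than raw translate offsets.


An open-topped rectangular box: outside dimensions 126×244×187 mm, with a uniform wall and base thickness of 25 mm. The base is a full 126×244 slab on the floor; four walls sit on top of the base. The front and back walls (the −y and +y sides) span the full width; the two side walls fit between them.


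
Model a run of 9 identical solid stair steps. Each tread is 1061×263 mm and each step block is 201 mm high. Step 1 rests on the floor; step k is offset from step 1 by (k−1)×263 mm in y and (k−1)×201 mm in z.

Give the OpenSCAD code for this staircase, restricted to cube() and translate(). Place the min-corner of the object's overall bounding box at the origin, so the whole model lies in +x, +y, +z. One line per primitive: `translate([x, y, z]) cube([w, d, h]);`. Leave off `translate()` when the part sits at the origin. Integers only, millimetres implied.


cube([1061, 263, 201]);
translate([0, 263, 201]) cube([1061, 263, 201]);
translate([0, 526, 402]) cube([1061, 263, 201]);
translate([0, 789, 603]) cube([1061, 263, 201]);
translate([0, 1052, 804]) cube([1061, 263, 201]);
translate([0, 1315, 1005]) cube([1061, 263, 201]);
translate([0, 1578, 1206]) cube([1061, 263, 201]);
translate([0, 1841, 1407]) cube([1061, 263, 201]);
translate([0, 2104, 1608]) cube([1061, 263, 201]);


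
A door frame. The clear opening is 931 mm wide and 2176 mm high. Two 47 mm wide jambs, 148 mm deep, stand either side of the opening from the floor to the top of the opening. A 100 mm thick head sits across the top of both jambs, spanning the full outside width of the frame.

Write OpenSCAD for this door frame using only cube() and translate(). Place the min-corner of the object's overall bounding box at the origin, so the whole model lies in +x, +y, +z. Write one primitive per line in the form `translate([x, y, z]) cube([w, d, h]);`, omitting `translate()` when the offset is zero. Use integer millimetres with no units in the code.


cube([47, 148, 2176]);
translate([978, 0, 0]) cube([47, 148, 2176]);
translate([0, 0, 2176]) cube([1025, 148, 100]);


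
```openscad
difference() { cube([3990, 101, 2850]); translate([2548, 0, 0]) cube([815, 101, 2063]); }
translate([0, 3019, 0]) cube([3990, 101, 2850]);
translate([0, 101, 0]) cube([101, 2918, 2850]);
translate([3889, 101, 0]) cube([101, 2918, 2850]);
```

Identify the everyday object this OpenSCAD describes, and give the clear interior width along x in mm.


A single room. The interior width is 3788 mm.

Four walls enclosing a rectangle with a door in the front wall — a room. Outside width 3990 minus two 101 mm walls gives 3788 mm.


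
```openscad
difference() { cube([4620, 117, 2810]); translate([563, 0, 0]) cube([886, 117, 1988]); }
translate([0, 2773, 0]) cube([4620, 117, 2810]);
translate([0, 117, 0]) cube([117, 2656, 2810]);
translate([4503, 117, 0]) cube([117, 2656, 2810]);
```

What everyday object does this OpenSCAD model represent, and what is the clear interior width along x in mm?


A single room. The interior width is 4386 mm.

Four walls enclosing a rectangle with a door in the front wall — a room. Outside width 4620 minus two 117 mm walls gives 4386 mm.


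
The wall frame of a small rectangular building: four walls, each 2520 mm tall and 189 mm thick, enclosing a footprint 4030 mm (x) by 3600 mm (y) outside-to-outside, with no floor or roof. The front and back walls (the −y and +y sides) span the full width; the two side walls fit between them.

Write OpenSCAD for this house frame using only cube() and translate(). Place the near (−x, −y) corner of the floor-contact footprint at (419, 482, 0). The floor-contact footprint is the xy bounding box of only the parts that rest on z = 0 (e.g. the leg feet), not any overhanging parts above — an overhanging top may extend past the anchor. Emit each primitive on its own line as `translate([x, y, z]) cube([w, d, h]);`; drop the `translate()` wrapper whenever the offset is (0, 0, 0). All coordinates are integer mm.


translate([419, 482, 0]) cube([4030, 189, 2520]);
translate([419, 3893, 0]) cube([4030, 189, 2520]);
translate([419, 671, 0]) cube([189, 3222, 2520]);
translate([4260, 671, 0]) cube([189, 3222, 2520]);


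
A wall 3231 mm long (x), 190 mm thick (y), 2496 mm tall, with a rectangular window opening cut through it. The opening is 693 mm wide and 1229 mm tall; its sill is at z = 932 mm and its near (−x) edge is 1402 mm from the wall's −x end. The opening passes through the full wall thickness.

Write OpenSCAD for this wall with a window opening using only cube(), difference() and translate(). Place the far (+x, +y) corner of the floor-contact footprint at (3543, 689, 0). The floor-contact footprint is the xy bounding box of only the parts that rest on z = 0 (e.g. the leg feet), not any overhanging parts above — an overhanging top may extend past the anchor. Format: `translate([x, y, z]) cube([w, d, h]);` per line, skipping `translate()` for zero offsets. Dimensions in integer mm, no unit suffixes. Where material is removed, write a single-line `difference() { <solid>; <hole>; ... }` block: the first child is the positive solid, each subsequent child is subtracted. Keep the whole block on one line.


difference() { translate([312, 499, 0]) cube([3231, 190, 2496]); translate([1714, 499, 932]) cube([693, 190, 1229]); }


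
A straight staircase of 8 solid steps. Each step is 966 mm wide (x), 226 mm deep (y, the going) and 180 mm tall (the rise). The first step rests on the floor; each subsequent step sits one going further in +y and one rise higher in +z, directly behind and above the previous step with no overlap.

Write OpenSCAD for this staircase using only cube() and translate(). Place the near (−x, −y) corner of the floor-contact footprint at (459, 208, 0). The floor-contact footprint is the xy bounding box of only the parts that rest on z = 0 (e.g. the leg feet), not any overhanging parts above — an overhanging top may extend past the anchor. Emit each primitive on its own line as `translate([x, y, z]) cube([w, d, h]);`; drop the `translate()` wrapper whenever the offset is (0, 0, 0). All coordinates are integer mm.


translate([459, 208, 0]) cube([966, 226, 180]);
translate([459, 434, 180]) cube([966, 226, 180]);
translate([459, 660, 360]) cube([966, 226, 180]);
translate([459, 886, 540]) cube([966, 226, 180]);
translate([459, 1112, 720]) cube([966, 226, 180]);
translate([459, 1338, 900]) cube([966, 226, 180]);
translate([459, 1564, 1080]) cube([966, 226, 180]);
translate([459, 1790, 1260]) cube([966, 226, 180]);


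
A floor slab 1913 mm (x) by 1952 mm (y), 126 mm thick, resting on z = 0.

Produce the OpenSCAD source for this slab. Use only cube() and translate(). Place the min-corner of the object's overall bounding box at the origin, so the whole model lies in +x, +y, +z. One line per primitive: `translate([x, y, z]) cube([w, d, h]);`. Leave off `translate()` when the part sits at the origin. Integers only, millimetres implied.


cube([1913, 1952, 126]);


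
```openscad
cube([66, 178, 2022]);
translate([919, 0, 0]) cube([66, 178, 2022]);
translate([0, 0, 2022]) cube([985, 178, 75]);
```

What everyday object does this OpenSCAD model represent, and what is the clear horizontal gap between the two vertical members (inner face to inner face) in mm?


A door frame. The clear opening width is 853 mm.

Two 2022 mm tall posts with a header on top — a door frame. The left jamb is 66 mm wide at x = 0; the right jamb starts at x = 919. The clear opening is 919 − 66 = 853 mm.


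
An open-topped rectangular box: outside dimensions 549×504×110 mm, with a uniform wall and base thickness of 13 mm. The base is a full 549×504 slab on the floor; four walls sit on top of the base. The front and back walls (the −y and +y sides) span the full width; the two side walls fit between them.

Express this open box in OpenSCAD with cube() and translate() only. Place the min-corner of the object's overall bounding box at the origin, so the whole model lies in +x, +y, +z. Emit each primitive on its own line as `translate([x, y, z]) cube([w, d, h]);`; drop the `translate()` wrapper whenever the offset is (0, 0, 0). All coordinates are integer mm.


cube([549, 504, 13]);
translate([0, 0, 13]) cube([549, 13, 97]);
translate([0, 491, 13]) cube([549, 13, 97]);
translate([0, 13, 13]) cube([13, 478, 97]);
translate([536, 13, 13]) cube([13, 478, 97]);


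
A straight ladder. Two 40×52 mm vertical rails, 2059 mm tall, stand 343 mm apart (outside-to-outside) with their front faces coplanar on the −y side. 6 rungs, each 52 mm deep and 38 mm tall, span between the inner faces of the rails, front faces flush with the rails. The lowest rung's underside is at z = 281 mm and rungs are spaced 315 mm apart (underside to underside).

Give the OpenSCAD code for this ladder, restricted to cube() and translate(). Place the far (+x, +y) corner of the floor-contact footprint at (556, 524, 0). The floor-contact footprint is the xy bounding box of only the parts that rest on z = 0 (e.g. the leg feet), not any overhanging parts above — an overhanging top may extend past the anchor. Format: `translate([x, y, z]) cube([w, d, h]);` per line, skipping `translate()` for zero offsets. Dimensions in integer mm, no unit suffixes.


translate([213, 472, 0]) cube([40, 52, 2059]);
translate([516, 472, 0]) cube([40, 52, 2059]);
translate([253, 472, 281]) cube([263, 52, 38]);
translate([253, 472, 596]) cube([263, 52, 38]);
translate([253, 472, 911]) cube([263, 52, 38]);
translate([253, 472, 1226]) cube([263, 52, 38]);
translate([253, 472, 1541]) cube([263, 52, 38]);
translate([253, 472, 1856]) cube([263, 52, 38]);


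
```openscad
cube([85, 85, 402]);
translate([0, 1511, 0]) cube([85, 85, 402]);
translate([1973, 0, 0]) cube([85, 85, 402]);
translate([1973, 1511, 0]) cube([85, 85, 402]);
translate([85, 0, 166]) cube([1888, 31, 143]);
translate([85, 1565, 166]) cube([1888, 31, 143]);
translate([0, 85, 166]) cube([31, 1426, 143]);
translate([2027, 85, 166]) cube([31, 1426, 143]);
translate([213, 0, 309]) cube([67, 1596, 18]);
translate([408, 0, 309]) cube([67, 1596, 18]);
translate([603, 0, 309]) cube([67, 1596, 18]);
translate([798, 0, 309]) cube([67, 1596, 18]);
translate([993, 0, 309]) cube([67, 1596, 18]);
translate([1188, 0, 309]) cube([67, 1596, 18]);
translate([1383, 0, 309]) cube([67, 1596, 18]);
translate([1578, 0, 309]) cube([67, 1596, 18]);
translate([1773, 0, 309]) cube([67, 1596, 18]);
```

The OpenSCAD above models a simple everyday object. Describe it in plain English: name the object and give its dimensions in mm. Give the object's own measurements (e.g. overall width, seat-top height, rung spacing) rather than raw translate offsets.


A bed frame 2058 mm long (x) by 1596 mm wide (y). Four 85×85 mm corner posts, 402 mm tall, at the corners of the footprint. Four rails of 31 mm thickness and 143 mm height run between adjacent posts with their undersides at z = 166 mm, their outer faces flush with the outside of the frame (the two x-running rails run between the posts' inner faces; the two y-running rails run between the posts' inner faces). 9 slats, each 67 mm wide (x) and 18 mm thick, lie across the top of the two x-running rails, running the full 1596 mm width of the frame in y; along x they sit between the end posts with a 128 mm gap after the −x posts and between neighbouring slats, leaving 133 mm before the +x posts.


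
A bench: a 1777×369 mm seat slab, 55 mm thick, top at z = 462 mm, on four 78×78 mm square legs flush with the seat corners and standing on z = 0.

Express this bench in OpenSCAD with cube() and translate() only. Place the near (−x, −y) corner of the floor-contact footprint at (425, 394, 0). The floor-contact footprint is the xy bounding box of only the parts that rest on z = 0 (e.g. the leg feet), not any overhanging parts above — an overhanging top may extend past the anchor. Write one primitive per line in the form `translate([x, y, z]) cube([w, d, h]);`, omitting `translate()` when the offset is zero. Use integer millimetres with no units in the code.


// leg_h = 462 − 55 = 407
translate([425, 394, 407]) cube([1777, 369, 55]);
translate([425, 394, 0]) cube([78, 78, 407]);
translate([425, 685, 0]) cube([78, 78, 407]);
translate([2124, 394, 0]) cube([78, 78, 407]);
translate([2124, 685, 0]) cube([78, 78, 407]);


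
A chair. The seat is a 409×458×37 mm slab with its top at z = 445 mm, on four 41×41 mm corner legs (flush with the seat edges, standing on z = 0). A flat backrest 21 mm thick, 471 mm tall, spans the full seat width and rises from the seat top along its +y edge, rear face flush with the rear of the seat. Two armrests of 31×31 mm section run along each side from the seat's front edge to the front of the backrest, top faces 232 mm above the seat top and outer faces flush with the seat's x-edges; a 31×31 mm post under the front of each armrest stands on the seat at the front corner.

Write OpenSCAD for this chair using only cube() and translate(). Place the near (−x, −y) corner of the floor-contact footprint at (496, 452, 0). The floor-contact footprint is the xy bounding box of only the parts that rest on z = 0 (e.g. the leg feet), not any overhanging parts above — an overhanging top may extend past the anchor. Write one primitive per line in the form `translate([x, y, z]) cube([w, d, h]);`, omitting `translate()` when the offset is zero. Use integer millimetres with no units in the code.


translate([496, 452, 408]) cube([409, 458, 37]);
translate([496, 452, 0]) cube([41, 41, 408]);
translate([864, 452, 0]) cube([41, 41, 408]);
translate([496, 869, 0]) cube([41, 41, 408]);
translate([864, 869, 0]) cube([41, 41, 408]);
translate([496, 889, 445]) cube([409, 21, 471]);
translate([496, 452, 646]) cube([31, 437, 31]);
translate([874, 452, 646]) cube([31, 437, 31]);
translate([496, 452, 445]) cube([31, 31, 201]);
translate([874, 452, 445]) cube([31, 31, 201]);


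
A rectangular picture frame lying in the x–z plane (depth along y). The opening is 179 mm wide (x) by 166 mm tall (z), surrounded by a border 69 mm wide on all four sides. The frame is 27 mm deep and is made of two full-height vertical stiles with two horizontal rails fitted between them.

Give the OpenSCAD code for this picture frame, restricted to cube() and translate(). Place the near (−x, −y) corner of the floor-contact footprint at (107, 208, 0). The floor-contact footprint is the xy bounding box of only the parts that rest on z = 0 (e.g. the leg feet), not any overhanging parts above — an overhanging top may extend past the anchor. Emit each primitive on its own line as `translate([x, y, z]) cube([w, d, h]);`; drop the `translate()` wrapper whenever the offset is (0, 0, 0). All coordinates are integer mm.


translate([107, 208, 0]) cube([69, 27, 304]);
translate([355, 208, 0]) cube([69, 27, 304]);
translate([176, 208, 0]) cube([179, 27, 69]);
translate([176, 208, 235]) cube([179, 27, 69]);


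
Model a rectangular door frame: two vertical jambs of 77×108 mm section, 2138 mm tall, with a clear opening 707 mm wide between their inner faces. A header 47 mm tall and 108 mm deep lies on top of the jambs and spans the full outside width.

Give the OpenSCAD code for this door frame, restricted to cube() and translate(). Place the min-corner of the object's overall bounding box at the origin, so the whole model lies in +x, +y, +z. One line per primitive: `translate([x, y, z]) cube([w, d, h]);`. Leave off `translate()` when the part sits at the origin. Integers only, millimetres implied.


cube([77, 108, 2138]);
translate([784, 0, 0]) cube([77, 108, 2138]);
translate([0, 0, 2138]) cube([861, 108, 47]);


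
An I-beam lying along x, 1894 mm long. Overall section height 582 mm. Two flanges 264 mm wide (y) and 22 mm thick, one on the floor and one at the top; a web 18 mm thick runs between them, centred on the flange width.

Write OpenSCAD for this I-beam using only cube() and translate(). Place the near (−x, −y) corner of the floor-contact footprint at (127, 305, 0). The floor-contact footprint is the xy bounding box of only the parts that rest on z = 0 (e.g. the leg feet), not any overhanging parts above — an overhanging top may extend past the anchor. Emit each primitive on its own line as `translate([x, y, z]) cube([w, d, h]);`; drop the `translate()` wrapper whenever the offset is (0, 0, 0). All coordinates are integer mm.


translate([127, 305, 0]) cube([1894, 264, 22]);
translate([127, 428, 22]) cube([1894, 18, 538]);
translate([127, 305, 560]) cube([1894, 264, 22]);


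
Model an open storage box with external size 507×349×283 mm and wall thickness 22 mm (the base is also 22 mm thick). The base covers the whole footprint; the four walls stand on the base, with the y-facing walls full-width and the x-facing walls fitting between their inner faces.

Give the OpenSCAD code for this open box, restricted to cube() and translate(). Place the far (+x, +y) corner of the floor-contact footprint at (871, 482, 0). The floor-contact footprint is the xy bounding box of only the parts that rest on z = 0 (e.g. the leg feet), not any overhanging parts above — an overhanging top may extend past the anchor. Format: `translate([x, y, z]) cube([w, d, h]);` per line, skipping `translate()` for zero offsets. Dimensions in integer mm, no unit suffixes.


translate([364, 133, 0]) cube([507, 349, 22]);
translate([364, 133, 22]) cube([507, 22, 261]);
translate([364, 460, 22]) cube([507, 22, 261]);
translate([364, 155, 22]) cube([22, 305, 261]);
translate([849, 155, 22]) cube([22, 305, 261]);


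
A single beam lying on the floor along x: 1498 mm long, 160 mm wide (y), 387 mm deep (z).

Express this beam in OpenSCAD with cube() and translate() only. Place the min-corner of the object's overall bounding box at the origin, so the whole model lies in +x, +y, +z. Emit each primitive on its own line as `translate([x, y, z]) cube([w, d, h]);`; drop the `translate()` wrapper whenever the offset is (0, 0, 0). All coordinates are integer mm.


cube([1498, 160, 387]);


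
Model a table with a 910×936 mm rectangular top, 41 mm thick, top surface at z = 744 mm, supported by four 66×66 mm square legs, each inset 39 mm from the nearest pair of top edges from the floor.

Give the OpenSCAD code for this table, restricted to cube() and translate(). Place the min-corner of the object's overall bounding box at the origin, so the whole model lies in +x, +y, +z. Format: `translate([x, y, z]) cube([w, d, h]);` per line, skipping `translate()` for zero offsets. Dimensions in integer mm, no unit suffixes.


translate([0, 0, 703]) cube([910, 936, 41]);
translate([39, 39, 0]) cube([66, 66, 703]);
translate([805, 39, 0]) cube([66, 66, 703]);
translate([39, 831, 0]) cube([66, 66, 703]);
translate([805, 831, 0]) cube([66, 66, 703]);
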